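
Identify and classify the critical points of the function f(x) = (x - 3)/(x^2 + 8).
f'(x) = (x^2 - 2*x*(x - 3) + 8)/(x^2 + 8)^2

Solve f'(x) = 0:
  f'(x) = -(x^2 - 6*x - 8)/(x^2 + 8)^2; the denominator is positive wherever f is defined, so f'(x) = 0 ⇔ -x^2 + 6*x + 8 = 0.
  x^2 - 6*x - 8 = 0 has no rational roots; quadratic formula: x = (6 ± √68)/2.
  ⇒ x = 3 - sqrt(17) ≈ -1.1231, 3 + sqrt(17) ≈ 7.1231

f''(x) = 2*(4*x^2*(x - 3) + 3*(1 - x)*(x^2 + 8))/(x^2 + 8)^3
Second-derivative test at each critical point:
  f''(-1.1231) = 0.0961 > 0 → local minimum
  f''(7.1231) = -0.0024 < 0 → local maximum

Critical points: x = 3 - sqrt(17) ≈ -1.1231 (local minimum); x = 3 + sqrt(17) ≈ 7.1231 (local maximum)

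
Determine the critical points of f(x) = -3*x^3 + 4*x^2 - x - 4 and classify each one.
f'(x) = -9*x^2 + 8*x - 1

Solve f'(x) = 0:
  9*x^2 - 8*x + 1 = 0 has no rational roots; quadratic formula: x = (8 ± √28)/18.
  ⇒ x = 4/9 - sqrt(7)/9 ≈ 0.1505, sqrt(7)/9 + 4/9 ≈ 0.7384

f''(x) = 8 - 18*x
Second-derivative test at each critical point:
  f''(0.1505) = 5.2915 > 0 → local minimum
  f''(0.7384) = -5.2915 < 0 → local maximum

Critical points: x = 4/9 - sqrt(7)/9 ≈ 0.1505 (local minimum); x = sqrt(7)/9 + 4/9 ≈ 0.7384 (local maximum)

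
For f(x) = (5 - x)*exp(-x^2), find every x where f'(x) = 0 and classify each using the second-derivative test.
f'(x) = (2*x*(x - 5) - 1)*exp(-x^2)

Solve f'(x) = 0:
  f'(x) = (2*x^2 - 10*x - 1)·exp(-x^2) and exp(-x^2) > 0 for every x, so f'(x) = 0 ⇔ 2*x^2 - 10*x - 1 = 0.
  2*x^2 - 10*x - 1 = 0 has no rational roots; quadratic formula: x = (10 ± √108)/4.
  ⇒ x = 5/2 - 3*sqrt(3)/2 ≈ -0.0981, 5/2 + 3*sqrt(3)/2 ≈ 5.0981

f''(x) = 2*(2*x^2*(5 - x) + 3*x - 5)*exp(-x^2)
Second-derivative test at each critical point:
  f''(-0.0981) = -10.2928 < 0 → local maximum
  f''(5.0981) = 5.361e-11 > 0 → local minimum

Critical points: x = 5/2 - 3*sqrt(3)/2 ≈ -0.0981 (local maximum); x = 5/2 + 3*sqrt(3)/2 ≈ 5.0981 (local minimum)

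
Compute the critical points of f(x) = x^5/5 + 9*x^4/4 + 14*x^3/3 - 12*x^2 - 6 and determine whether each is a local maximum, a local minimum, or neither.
f'(x) = x*(x^3 + 9*x^2 + 14*x - 24)

Solve f'(x) = 0:
  Factor: x^4 + 9*x^3 + 14*x^2 - 24*x = x*(x - 1)*(x + 4)*(x + 6) = 0.
  ⇒ x = -6, -4, 0, 1

f''(x) = 4*x^3 + 27*x^2 + 28*x - 24
Second-derivative test at each critical point:
  f''(-6) = -84 < 0 → local maximum
  f''(-4) = 40 > 0 → local minimum
  f''(0) = -24 < 0 → local maximum
  f''(1) = 35 > 0 → local minimum

Critical points: x = -6 (local maximum); x = -4 (local minimum); x = 0 (local maximum); x = 1 (local minimum)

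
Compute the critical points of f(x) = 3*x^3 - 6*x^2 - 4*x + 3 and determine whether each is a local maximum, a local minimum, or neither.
f'(x) = 9*x^2 - 12*x - 4

Solve f'(x) = 0:
  9*x^2 - 12*x - 4 = 0 has no rational roots; quadratic formula: x = (12 ± √288)/18.
  ⇒ x = 2/3 - 2*sqrt(2)/3 ≈ -0.2761, 2/3 + 2*sqrt(2)/3 ≈ 1.6095

f''(x) = 18*x - 12
Second-derivative test at each critical point:
  f''(-0.2761) = -16.9706 < 0 → local maximum
  f''(1.6095) = 16.9706 > 0 → local minimum

Critical points: x = 2/3 - 2*sqrt(2)/3 ≈ -0.2761 (local maximum); x = 2/3 + 2*sqrt(2)/3 ≈ 1.6095 (local minimum)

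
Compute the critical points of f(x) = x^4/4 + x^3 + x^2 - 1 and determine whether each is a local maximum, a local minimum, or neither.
f'(x) = x*(x^2 + 3*x + 2)

Solve f'(x) = 0:
  Factor: x^3 + 3*x^2 + 2*x = x*(x + 1)*(x + 2) = 0.
  ⇒ x = -2, -1, 0

f''(x) = 3*x^2 + 6*x + 2
Second-derivative test at each critical point:
  f''(-2) = 2 > 0 → local minimum
  f''(-1) = -1 < 0 → local maximum
  f''(0) = 2 > 0 → local minimum

Critical points: x = -2 (local minimum); x = -1 (local maximum); x = 0 (local minimum)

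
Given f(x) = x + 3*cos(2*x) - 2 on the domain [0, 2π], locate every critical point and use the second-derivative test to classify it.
f'(x) = 1 - 6*sin(2*x)

Solve f'(x) = 0 on [0, 2π]:
  f'(x) = 0 ⇔ sin(2*x) = 1/6, i.e. 2*x = arcsin(1/6) + 2nπ or 2*x = π − arcsin(1/6) + 2nπ; keep the solutions lying in [0, 2π].
  ⇒ x = asin(1/6)/2 ≈ 0.0837, -asin(1/6)/2 + pi/2 ≈ 1.4871, asin(1/6)/2 + pi ≈ 3.2253, -asin(1/6)/2 + 3*pi/2 ≈ 4.6287

f''(x) = -12*cos(2*x)
Second-derivative test at each critical point:
  f''(0.0837) = -11.8322 < 0 → local maximum
  f''(1.4871) = 11.8322 > 0 → local minimum
  f''(3.2253) = -11.8322 < 0 → local maximum
  f''(4.6287) = 11.8322 > 0 → local minimum

Critical points: x = asin(1/6)/2 ≈ 0.0837 (local maximum); x = -asin(1/6)/2 + pi/2 ≈ 1.4871 (local minimum); x = asin(1/6)/2 + pi ≈ 3.2253 (local maximum); x = -asin(1/6)/2 + 3*pi/2 ≈ 4.6287 (local minimum)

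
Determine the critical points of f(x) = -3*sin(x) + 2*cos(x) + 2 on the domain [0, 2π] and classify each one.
f'(x) = -2*sin(x) - 3*cos(x)

Solve f'(x) = 0 on [0, 2π]:
  f'(x) = 0 ⇔ -3*cos(x) = 2*sin(x) ⇔ tan(x) = -3/2, i.e. x = arctan(-3/2) + nπ; keep the solutions lying in [0, 2π].
  ⇒ x = pi - atan(3/2) ≈ 2.1588, -atan(3/2) + 2*pi ≈ 5.3004

f''(x) = 3*sin(x) - 2*cos(x)
Second-derivative test at each critical point:
  f''(2.1588) = 3.6056 > 0 → local minimum
  f''(5.3004) = -3.6056 < 0 → local maximum

Critical points: x = pi - atan(3/2) ≈ 2.1588 (local minimum); x = -atan(3/2) + 2*pi ≈ 5.3004 (local maximum)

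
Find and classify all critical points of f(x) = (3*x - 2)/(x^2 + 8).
f'(x) = (-3*x^2 + 4*x + 24)/(x^4 + 16*x^2 + 64)

Solve f'(x) = 0:
  f'(x) = -(3*x^2 - 4*x - 24)/(x^2 + 8)^2; the denominator is positive wherever f is defined, so f'(x) = 0 ⇔ -3*x^2 + 4*x + 24 = 0.
  3*x^2 - 4*x - 24 = 0 has no rational roots; quadratic formula: x = (4 ± √304)/6.
  ⇒ x = 2/3 - 2*sqrt(19)/3 ≈ -2.2393, 2/3 + 2*sqrt(19)/3 ≈ 3.5726

f''(x) = 2*(4*x^2*(3*x - 2) + (2 - 9*x)*(x^2 + 8))/(x^2 + 8)^3
Second-derivative test at each critical point:
  f''(-2.2393) = 0.1029 > 0 → local minimum
  f''(3.5726) = -0.0404 < 0 → local maximum

Critical points: x = 2/3 - 2*sqrt(19)/3 ≈ -2.2393 (local minimum); x = 2/3 + 2*sqrt(19)/3 ≈ 3.5726 (local maximum)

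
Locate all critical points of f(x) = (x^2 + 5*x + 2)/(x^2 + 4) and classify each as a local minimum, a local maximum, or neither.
f'(x) = (-5*x^2 + 4*x + 20)/(x^4 + 8*x^2 + 16)

Solve f'(x) = 0:
  f'(x) = -(5*x^2 - 4*x - 20)/(x^2 + 4)^2; the denominator is positive wherever f is defined, so f'(x) = 0 ⇔ -5*x^2 + 4*x + 20 = 0.
  5*x^2 - 4*x - 20 = 0 has no rational roots; quadratic formula: x = (4 ± √416)/10.
  ⇒ x = 2/5 - 2*sqrt(26)/5 ≈ -1.6396, 2/5 + 2*sqrt(26)/5 ≈ 2.4396

f''(x) = 2*(5*x^3 - 6*x^2 - 60*x + 8)/(x^6 + 12*x^4 + 48*x^2 + 64)
Second-derivative test at each critical point:
  f''(-1.6396) = 0.4559 > 0 → local minimum
  f''(2.4396) = -0.2059 < 0 → local maximum

Critical points: x = 2/5 - 2*sqrt(26)/5 ≈ -1.6396 (local minimum); x = 2/5 + 2*sqrt(26)/5 ≈ 2.4396 (local maximum)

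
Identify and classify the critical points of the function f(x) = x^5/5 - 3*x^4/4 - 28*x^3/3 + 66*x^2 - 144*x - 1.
f'(x) = x^4 - 3*x^3 - 28*x^2 + 132*x - 144

Solve f'(x) = 0:
  Factor: x^4 - 3*x^3 - 28*x^2 + 132*x - 144 = (x - 4)*(x - 3)*(x - 2)*(x + 6) = 0.
  ⇒ x = -6, 2, 3, 4

f''(x) = 4*x^3 - 9*x^2 - 56*x + 132
Second-derivative test at each critical point:
  f''(-6) = -720 < 0 → local maximum
  f''(2) = 16 > 0 → local minimum
  f''(3) = -9 < 0 → local maximum
  f''(4) = 20 > 0 → local minimum

Critical points: x = -6 (local maximum); x = 2 (local minimum); x = 3 (local maximum); x = 4 (local minimum)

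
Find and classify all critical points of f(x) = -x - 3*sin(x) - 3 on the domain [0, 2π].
f'(x) = -3*cos(x) - 1

Solve f'(x) = 0 on [0, 2π]:
  f'(x) = 0 ⇔ cos(x) = -1/3, i.e. x = ±arccos(-1/3) + 2nπ; keep the solutions lying in [0, 2π].
  ⇒ x = acos(-1/3) ≈ 1.9106, -acos(-1/3) + 2*pi ≈ 4.3726

f''(x) = 3*sin(x)
Second-derivative test at each critical point:
  f''(1.9106) = 2.8284 > 0 → local minimum
  f''(4.3726) = -2.8284 < 0 → local maximum

Critical points: x = acos(-1/3) ≈ 1.9106 (local minimum); x = -acos(-1/3) + 2*pi ≈ 4.3726 (local maximum)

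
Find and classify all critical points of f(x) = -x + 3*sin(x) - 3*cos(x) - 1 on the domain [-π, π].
f'(x) = 3*sqrt(2)*sin(x + pi/4) - 1

Solve f'(x) = 0 on [-π, π]:
  f'(x) = 0 ⇔ 3*sin(x) + 3*cos(x) = 1. Write the left side as R·cos(x + φ) with R = √(3² + (-3)²) = 3*sqrt(2), cos φ = sqrt(2)/2, sin φ = -sqrt(2)/2; then cos(x + φ) = sqrt(2)/6. Solve for x and keep the solutions lying in [-π, π].
  ⇒ x = atan((1 - sqrt(17))/(1 + sqrt(17))) ≈ -0.5475, atan((1 + sqrt(17))/(1 - sqrt(17))) + pi ≈ 2.1183

f''(x) = 3*sqrt(2)*cos(x + pi/4)
Second-derivative test at each critical point:
  f''(-0.5475) = 4.1231 > 0 → local minimum
  f''(2.1183) = -4.1231 < 0 → local maximum

Critical points: x = atan((1 - sqrt(17))/(1 + sqrt(17))) ≈ -0.5475 (local minimum); x = atan((1 + sqrt(17))/(1 - sqrt(17))) + pi ≈ 2.1183 (local maximum)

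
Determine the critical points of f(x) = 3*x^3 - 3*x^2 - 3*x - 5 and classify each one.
f'(x) = 9*x^2 - 6*x - 3

Solve f'(x) = 0:
  Factor: 9*x^2 - 6*x - 3 = 3*(x - 1)*(3*x + 1) = 0.
  ⇒ x = -1/3, 1

f''(x) = 18*x - 6
Second-derivative test at each critical point:
  f''(-1/3) = -12 < 0 → local maximum
  f''(1) = 12 > 0 → local minimum

Critical points: x = -1/3 (local maximum); x = 1 (local minimum)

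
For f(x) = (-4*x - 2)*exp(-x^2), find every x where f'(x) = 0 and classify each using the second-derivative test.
f'(x) = 4*(x*(2*x + 1) - 1)*exp(-x^2)

Solve f'(x) = 0:
  f'(x) = (8*x^2 + 4*x - 4)·exp(-x^2) and exp(-x^2) > 0 for every x, so f'(x) = 0 ⇔ 8*x^2 + 4*x - 4 = 0.
  Factor: 8*x^2 + 4*x - 4 = 4*(x + 1)*(2*x - 1) = 0.
  ⇒ x = -1, 1/2

f''(x) = 4*(-4*x^3 - 2*x^2 + 6*x + 1)*exp(-x^2)
Second-derivative test at each critical point:
  f''(-1) = -4.4146 < 0 → local maximum
  f''(1/2) = 9.3456 > 0 → local minimum

Critical points: x = -1 (local maximum); x = 1/2 (local minimum)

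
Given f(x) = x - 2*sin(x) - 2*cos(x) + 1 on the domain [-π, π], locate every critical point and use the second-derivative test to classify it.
f'(x) = -2*sqrt(2)*cos(x + pi/4) + 1

Solve f'(x) = 0 on [-π, π]:
  f'(x) = 0 ⇔ 2*sin(x) - 2*cos(x) = -1. Write the left side as R·cos(x + φ) with R = √((-2)² + (-2)²) = 2*sqrt(2), cos φ = -sqrt(2)/2, sin φ = -sqrt(2)/2; then cos(x + φ) = -sqrt(2)/4. Solve for x and keep the solutions lying in [-π, π].
  ⇒ x = -pi + atan((-sqrt(7) - 1)/(1 - sqrt(7))) ≈ -1.9948, atan((-1 + sqrt(7))/(1 + sqrt(7))) ≈ 0.4240

f''(x) = 2*sqrt(2)*sin(x + pi/4)
Second-derivative test at each critical point:
  f''(-1.9948) = -2.6458 < 0 → local maximum
  f''(0.4240) = 2.6458 > 0 → local minimum

Critical points: x = -pi + atan((-sqrt(7) - 1)/(1 - sqrt(7))) ≈ -1.9948 (local maximum); x = atan((-1 + sqrt(7))/(1 + sqrt(7))) ≈ 0.4240 (local minimum)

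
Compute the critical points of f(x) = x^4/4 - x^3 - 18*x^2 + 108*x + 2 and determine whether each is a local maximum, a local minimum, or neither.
f'(x) = x^3 - 3*x^2 - 36*x + 108

Solve f'(x) = 0:
  Factor: x^3 - 3*x^2 - 36*x + 108 = (x - 6)*(x - 3)*(x + 6) = 0.
  ⇒ x = -6, 3, 6

f''(x) = 3*x^2 - 6*x - 36
Second-derivative test at each critical point:
  f''(-6) = 108 > 0 → local minimum
  f''(3) = -27 < 0 → local maximum
  f''(6) = 36 > 0 → local minimum

Critical points: x = -6 (local minimum); x = 3 (local maximum); x = 6 (local minimum)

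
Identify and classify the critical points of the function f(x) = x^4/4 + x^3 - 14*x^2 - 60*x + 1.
f'(x) = x^3 + 3*x^2 - 28*x - 60

Solve f'(x) = 0:
  Factor: x^3 + 3*x^2 - 28*x - 60 = (x - 5)*(x + 2)*(x + 6) = 0.
  ⇒ x = -6, -2, 5

f''(x) = 3*x^2 + 6*x - 28
Second-derivative test at each critical point:
  f''(-6) = 44 > 0 → local minimum
  f''(-2) = -28 < 0 → local maximum
  f''(5) = 77 > 0 → local minimum

Critical points: x = -6 (local minimum); x = -2 (local maximum); x = 5 (local minimum)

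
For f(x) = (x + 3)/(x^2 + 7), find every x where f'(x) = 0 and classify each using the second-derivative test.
f'(x) = (x^2 - 2*x*(x + 3) + 7)/(x^2 + 7)^2

Solve f'(x) = 0:
  f'(x) = -(x - 1)*(x + 7)/(x^2 + 7)^2; the denominator is positive wherever f is defined, so f'(x) = 0 ⇔ -x^2 - 6*x + 7 = 0.
  Factor: -x^2 - 6*x + 7 = -(x - 1)*(x + 7) = 0.
  ⇒ x = -7, 1

f''(x) = 2*(4*x^2*(x + 3) - 3*(x + 1)*(x^2 + 7))/(x^2 + 7)^3
Second-derivative test at each critical point:
  f''(-7) = 1/392 > 0 → local minimum
  f''(1) = -1/8 < 0 → local maximum

Critical points: x = -7 (local minimum); x = 1 (local maximum)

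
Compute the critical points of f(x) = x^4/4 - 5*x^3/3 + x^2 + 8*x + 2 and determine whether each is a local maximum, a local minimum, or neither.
f'(x) = x^3 - 5*x^2 + 2*x + 8

Solve f'(x) = 0:
  Factor: x^3 - 5*x^2 + 2*x + 8 = (x - 4)*(x - 2)*(x + 1) = 0.
  ⇒ x = -1, 2, 4

f''(x) = 3*x^2 - 10*x + 2
Second-derivative test at each critical point:
  f''(-1) = 15 > 0 → local minimum
  f''(2) = -6 < 0 → local maximum
  f''(4) = 10 > 0 → local minimum

Critical points: x = -1 (local minimum); x = 2 (local maximum); x = 4 (local minimum)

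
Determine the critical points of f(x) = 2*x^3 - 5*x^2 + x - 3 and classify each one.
f'(x) = 6*x^2 - 10*x + 1

Solve f'(x) = 0:
  6*x^2 - 10*x + 1 = 0 has no rational roots; quadratic formula: x = (10 ± √76)/12.
  ⇒ x = 5/6 - sqrt(19)/6 ≈ 0.1069, sqrt(19)/6 + 5/6 ≈ 1.5598

f''(x) = 12*x - 10
Second-derivative test at each critical point:
  f''(0.1069) = -8.7178 < 0 → local maximum
  f''(1.5598) = 8.7178 > 0 → local minimum

Critical points: x = 5/6 - sqrt(19)/6 ≈ 0.1069 (local maximum); x = sqrt(19)/6 + 5/6 ≈ 1.5598 (local minimum)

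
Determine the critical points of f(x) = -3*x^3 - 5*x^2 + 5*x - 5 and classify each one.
f'(x) = -9*x^2 - 10*x + 5

Solve f'(x) = 0:
  9*x^2 + 10*x - 5 = 0 has no rational roots; quadratic formula: x = (-10 ± √280)/18.
  ⇒ x = -sqrt(70)/9 - 5/9 ≈ -1.4852, -5/9 + sqrt(70)/9 ≈ 0.3741

f''(x) = -18*x - 10
Second-derivative test at each critical point:
  f''(-1.4852) = 16.7332 > 0 → local minimum
  f''(0.3741) = -16.7332 < 0 → local maximum

Critical points: x = -sqrt(70)/9 - 5/9 ≈ -1.4852 (local minimum); x = -5/9 + sqrt(70)/9 ≈ 0.3741 (local maximum)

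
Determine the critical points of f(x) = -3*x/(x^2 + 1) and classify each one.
f'(x) = 3*(x^2 - 1)/(x^2 + 1)^2

Solve f'(x) = 0:
  f'(x) = 3*(x - 1)*(x + 1)/(x^2 + 1)^2; the denominator is positive wherever f is defined, so f'(x) = 0 ⇔ 3*x^2 - 3 = 0.
  Factor: 3*x^2 - 3 = 3*(x - 1)*(x + 1) = 0.
  ⇒ x = -1, 1

f''(x) = 6*x*(3 - x^2)/(x^2 + 1)^3
Second-derivative test at each critical point:
  f''(-1) = -3/2 < 0 → local maximum
  f''(1) = 3/2 > 0 → local minimum

Critical points: x = -1 (local maximum); x = 1 (local minimum)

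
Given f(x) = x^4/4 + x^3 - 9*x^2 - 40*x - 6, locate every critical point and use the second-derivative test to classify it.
f'(x) = x^3 + 3*x^2 - 18*x - 40

Solve f'(x) = 0:
  Factor: x^3 + 3*x^2 - 18*x - 40 = (x - 4)*(x + 2)*(x + 5) = 0.
  ⇒ x = -5, -2, 4

f''(x) = 3*x^2 + 6*x - 18
Second-derivative test at each critical point:
  f''(-5) = 27 > 0 → local minimum
  f''(-2) = -18 < 0 → local maximum
  f''(4) = 54 > 0 → local minimum

Critical points: x = -5 (local minimum); x = -2 (local maximum); x = 4 (local minimum)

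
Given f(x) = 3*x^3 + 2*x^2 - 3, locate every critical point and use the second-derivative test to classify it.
f'(x) = x*(9*x + 4)

Solve f'(x) = 0:
  Factor: 9*x^2 + 4*x = x*(9*x + 4) = 0.
  ⇒ x = -4/9, 0

f''(x) = 18*x + 4
Second-derivative test at each critical point:
  f''(-4/9) = -4 < 0 → local maximum
  f''(0) = 4 > 0 → local minimum

Critical points: x = -4/9 (local maximum); x = 0 (local minimum)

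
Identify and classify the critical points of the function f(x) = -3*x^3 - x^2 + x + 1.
f'(x) = -9*x^2 - 2*x + 1

Solve f'(x) = 0:
  9*x^2 + 2*x - 1 = 0 has no rational roots; quadratic formula: x = (-2 ± √40)/18.
  ⇒ x = -sqrt(10)/9 - 1/9 ≈ -0.4625, -1/9 + sqrt(10)/9 ≈ 0.2403

f''(x) = -18*x - 2
Second-derivative test at each critical point:
  f''(-0.4625) = 6.3246 > 0 → local minimum
  f''(0.2403) = -6.3246 < 0 → local maximum

Critical points: x = -sqrt(10)/9 - 1/9 ≈ -0.4625 (local minimum); x = -1/9 + sqrt(10)/9 ≈ 0.2403 (local maximum)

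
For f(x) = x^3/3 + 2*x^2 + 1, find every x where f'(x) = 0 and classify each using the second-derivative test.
f'(x) = x*(x + 4)

Solve f'(x) = 0:
  Factor: x^2 + 4*x = x*(x + 4) = 0.
  ⇒ x = -4, 0

f''(x) = 2*x + 4
Second-derivative test at each critical point:
  f''(-4) = -4 < 0 → local maximum
  f''(0) = 4 > 0 → local minimum

Critical points: x = -4 (local maximum); x = 0 (local minimum)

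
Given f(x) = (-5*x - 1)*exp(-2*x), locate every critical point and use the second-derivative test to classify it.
f'(x) = (10*x - 3)*exp(-2*x)

Solve f'(x) = 0:
  f'(x) = (10*x - 3)·exp(-2*x) and exp(-2*x) > 0 for every x, so f'(x) = 0 ⇔ 10*x - 3 = 0.
  10*x - 3 = 0.
  ⇒ x = 3/10

f''(x) = 4*(4 - 5*x)*exp(-2*x)
Second-derivative test at each critical point:
  f''(3/10) = 5.4881 > 0 → local minimum

Critical points: x = 3/10 (local minimum)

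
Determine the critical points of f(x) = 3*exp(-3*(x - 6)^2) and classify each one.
f'(x) = 18*(6 - x)*exp(-3*(x - 6)^2)

Solve f'(x) = 0:
  f'(x) = (108 - 18*x)·exp(-3*(x - 6)^2) and exp(-3*(x - 6)^2) > 0 for every x, so f'(x) = 0 ⇔ 108 - 18*x = 0.
  Factor: 108 - 18*x = -18*(x - 6) = 0.
  ⇒ x = 6

f''(x) = 18*(6*(x - 6)^2 - 1)*exp(-3*(x - 6)^2)
Second-derivative test at each critical point:
  f''(6) = -18 < 0 → local maximum

Critical points: x = 6 (local maximum)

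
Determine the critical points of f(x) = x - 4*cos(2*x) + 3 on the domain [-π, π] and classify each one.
f'(x) = 8*sin(2*x) + 1

Solve f'(x) = 0 on [-π, π]:
  f'(x) = 0 ⇔ sin(2*x) = -1/8, i.e. 2*x = arcsin(-1/8) + 2nπ or 2*x = π − arcsin(-1/8) + 2nπ; keep the solutions lying in [-π, π].
  ⇒ x = -pi/2 + asin(1/8)/2 ≈ -1.5081, -asin(1/8)/2 ≈ -0.0627, asin(1/8)/2 + pi/2 ≈ 1.6335, pi - asin(1/8)/2 ≈ 3.0789

f''(x) = 16*cos(2*x)
Second-derivative test at each critical point:
  f''(-1.5081) = -15.8745 < 0 → local maximum
  f''(-0.0627) = 15.8745 > 0 → local minimum
  f''(1.6335) = -15.8745 < 0 → local maximum
  f''(3.0789) = 15.8745 > 0 → local minimum

Critical points: x = -pi/2 + asin(1/8)/2 ≈ -1.5081 (local maximum); x = -asin(1/8)/2 ≈ -0.0627 (local minimum); x = asin(1/8)/2 + pi/2 ≈ 1.6335 (local maximum); x = pi - asin(1/8)/2 ≈ 3.0789 (local minimum)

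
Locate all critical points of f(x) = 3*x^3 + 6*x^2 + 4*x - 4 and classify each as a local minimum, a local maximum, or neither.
f'(x) = 9*x^2 + 12*x + 4

Solve f'(x) = 0:
  Factor: 9*x^2 + 12*x + 4 = (3*x + 2)^2 = 0.
  ⇒ x = -2/3

f''(x) = 18*x + 12
Second-derivative test at each critical point:
  f''(-2/3) = 0, so the second-derivative test is inconclusive; use the first-derivative test: f'(-11/12) = 0.5625, f'(-5/12) = 0.5625 — f' is positive on both sides (no sign change) → neither a local maximum nor a local minimum

Critical points: x = -2/3 (neither)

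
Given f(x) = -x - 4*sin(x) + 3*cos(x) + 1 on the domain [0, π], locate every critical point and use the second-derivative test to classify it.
f'(x) = -3*sin(x) - 4*cos(x) - 1

Solve f'(x) = 0 on [0, π]:
  f'(x) = 0 ⇔ -3*sin(x) - 4*cos(x) = 1. Write the left side as R·cos(x + φ) with R = √((-4)² + 3²) = 5, cos φ = -4/5, sin φ = 3/5; then cos(x + φ) = 1/5. Solve for x and keep the solutions lying in [0, π].
  ⇒ x = atan((-3 + 8*sqrt(6))/(-6*sqrt(6) - 4)) + pi ≈ 2.4157

f''(x) = 4*sin(x) - 3*cos(x)
Second-derivative test at each critical point:
  f''(2.4157) = 4.8990 > 0 → local minimum

Critical points: x = atan((-3 + 8*sqrt(6))/(-6*sqrt(6) - 4)) + pi ≈ 2.4157 (local minimum)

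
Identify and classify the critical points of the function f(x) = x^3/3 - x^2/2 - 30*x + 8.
f'(x) = x^2 - x - 30

Solve f'(x) = 0:
  Factor: x^2 - x - 30 = (x - 6)*(x + 5) = 0.
  ⇒ x = -5, 6

f''(x) = 2*x - 1
Second-derivative test at each critical point:
  f''(-5) = -11 < 0 → local maximum
  f''(6) = 11 > 0 → local minimum

Critical points: x = -5 (local maximum); x = 6 (local minimum)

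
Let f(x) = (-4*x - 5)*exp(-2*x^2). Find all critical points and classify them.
f'(x) = 4*(x*(4*x + 5) - 1)*exp(-2*x^2)

Solve f'(x) = 0:
  f'(x) = (16*x^2 + 20*x - 4)·exp(-2*x^2) and exp(-2*x^2) > 0 for every x, so f'(x) = 0 ⇔ 16*x^2 + 20*x - 4 = 0.
  Factor: 16*x^2 + 20*x - 4 = 4*(4*x^2 + 5*x - 1); 4*x^2 + 5*x - 1 = 0 has no rational roots; quadratic formula: x = (-5 ± √41)/8.
  ⇒ x = -sqrt(41)/8 - 5/8 ≈ -1.4254, -5/8 + sqrt(41)/8 ≈ 0.1754

f''(x) = 4*(-16*x^3 - 20*x^2 + 12*x + 5)*exp(-2*x^2)
Second-derivative test at each critical point:
  f''(-1.4254) = -0.4403 < 0 → local maximum
  f''(0.1754) = 24.0842 > 0 → local minimum

Critical points: x = -sqrt(41)/8 - 5/8 ≈ -1.4254 (local maximum); x = -5/8 + sqrt(41)/8 ≈ 0.1754 (local minimum)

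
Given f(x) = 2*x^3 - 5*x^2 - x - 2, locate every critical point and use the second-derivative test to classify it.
f'(x) = 6*x^2 - 10*x - 1

Solve f'(x) = 0:
  6*x^2 - 10*x - 1 = 0 has no rational roots; quadratic formula: x = (10 ± √124)/12.
  ⇒ x = 5/6 - sqrt(31)/6 ≈ -0.0946, 5/6 + sqrt(31)/6 ≈ 1.7613

f''(x) = 12*x - 10
Second-derivative test at each critical point:
  f''(-0.0946) = -11.1355 < 0 → local maximum
  f''(1.7613) = 11.1355 > 0 → local minimum

Critical points: x = 5/6 - sqrt(31)/6 ≈ -0.0946 (local maximum); x = 5/6 + sqrt(31)/6 ≈ 1.7613 (local minimum)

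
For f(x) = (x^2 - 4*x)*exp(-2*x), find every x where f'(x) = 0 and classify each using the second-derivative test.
f'(x) = 2*(-x^2 + 5*x - 2)*exp(-2*x)

Solve f'(x) = 0:
  f'(x) = (-2*x^2 + 10*x - 4)·exp(-2*x) and exp(-2*x) > 0 for every x, so f'(x) = 0 ⇔ -2*x^2 + 10*x - 4 = 0.
  Factor: -2*x^2 + 10*x - 4 = -2*(x^2 - 5*x + 2); x^2 - 5*x + 2 = 0 has no rational roots; quadratic formula: x = (5 ± √17)/2.
  ⇒ x = 5/2 - sqrt(17)/2 ≈ 0.4384, sqrt(17)/2 + 5/2 ≈ 4.5616

f''(x) = 2*(2*x^2 - 12*x + 9)*exp(-2*x)
Second-derivative test at each critical point:
  f''(0.4384) = 3.4310 > 0 → local minimum
  f''(4.5616) = -0.0009 < 0 → local maximum

Critical points: x = 5/2 - sqrt(17)/2 ≈ 0.4384 (local minimum); x = sqrt(17)/2 + 5/2 ≈ 4.5616 (local maximum)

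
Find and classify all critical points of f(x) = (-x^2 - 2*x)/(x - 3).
f'(x) = (-x^2 + 6*x + 6)/(x^2 - 6*x + 9)

Solve f'(x) = 0:
  f'(x) = -(x^2 - 6*x - 6)/(x - 3)^2; the denominator is positive wherever f is defined, so f'(x) = 0 ⇔ -x^2 + 6*x + 6 = 0.
  x^2 - 6*x - 6 = 0 has no rational roots; quadratic formula: x = (6 ± √60)/2.
  ⇒ x = 3 - sqrt(15) ≈ -0.8730, 3 + sqrt(15) ≈ 6.8730

f''(x) = -30/(x^3 - 9*x^2 + 27*x - 27)
Second-derivative test at each critical point:
  f''(-0.8730) = 0.5164 > 0 → local minimum
  f''(6.8730) = -0.5164 < 0 → local maximum

Critical points: x = 3 - sqrt(15) ≈ -0.8730 (local minimum); x = 3 + sqrt(15) ≈ 6.8730 (local maximum)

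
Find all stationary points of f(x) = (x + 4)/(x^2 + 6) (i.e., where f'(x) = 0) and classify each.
f'(x) = (x^2 - 2*x*(x + 4) + 6)/(x^2 + 6)^2

Solve f'(x) = 0:
  f'(x) = -(x^2 + 8*x - 6)/(x^2 + 6)^2; the denominator is positive wherever f is defined, so f'(x) = 0 ⇔ -x^2 - 8*x + 6 = 0.
  x^2 + 8*x - 6 = 0 has no rational roots; quadratic formula: x = (-8 ± √88)/2.
  ⇒ x = -sqrt(22) - 4 ≈ -8.6904, -4 + sqrt(22) ≈ 0.6904

f''(x) = 2*(4*x^2*(x + 4) - (3*x + 4)*(x^2 + 6))/(x^2 + 6)^3
Second-derivative test at each critical point:
  f''(-8.6904) = 0.0014 > 0 → local minimum
  f''(0.6904) = -0.2236 < 0 → local maximum

Critical points: x = -sqrt(22) - 4 ≈ -8.6904 (local minimum); x = -4 + sqrt(22) ≈ 0.6904 (local maximum)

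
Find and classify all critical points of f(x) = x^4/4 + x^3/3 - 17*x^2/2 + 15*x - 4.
f'(x) = x^3 + x^2 - 17*x + 15

Solve f'(x) = 0:
  Factor: x^3 + x^2 - 17*x + 15 = (x - 3)*(x - 1)*(x + 5) = 0.
  ⇒ x = -5, 1, 3

f''(x) = 3*x^2 + 2*x - 17
Second-derivative test at each critical point:
  f''(-5) = 48 > 0 → local minimum
  f''(1) = -12 < 0 → local maximum
  f''(3) = 16 > 0 → local minimum

Critical points: x = -5 (local minimum); x = 1 (local maximum); x = 3 (local minimum)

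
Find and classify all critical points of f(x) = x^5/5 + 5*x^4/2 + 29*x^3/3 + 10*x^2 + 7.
f'(x) = x*(x^3 + 10*x^2 + 29*x + 20)

Solve f'(x) = 0:
  Factor: x^4 + 10*x^3 + 29*x^2 + 20*x = x*(x + 1)*(x + 4)*(x + 5) = 0.
  ⇒ x = -5, -4, -1, 0

f''(x) = 4*x^3 + 30*x^2 + 58*x + 20
Second-derivative test at each critical point:
  f''(-5) = -20 < 0 → local maximum
  f''(-4) = 12 > 0 → local minimum
  f''(-1) = -12 < 0 → local maximum
  f''(0) = 20 > 0 → local minimum

Critical points: x = -5 (local maximum); x = -4 (local minimum); x = -1 (local maximum); x = 0 (local minimum)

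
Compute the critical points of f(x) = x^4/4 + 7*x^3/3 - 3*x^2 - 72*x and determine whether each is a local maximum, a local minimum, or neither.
f'(x) = x^3 + 7*x^2 - 6*x - 72

Solve f'(x) = 0:
  Factor: x^3 + 7*x^2 - 6*x - 72 = (x - 3)*(x + 4)*(x + 6) = 0.
  ⇒ x = -6, -4, 3

f''(x) = 3*x^2 + 14*x - 6
Second-derivative test at each critical point:
  f''(-6) = 18 > 0 → local minimum
  f''(-4) = -14 < 0 → local maximum
  f''(3) = 63 > 0 → local minimum

Critical points: x = -6 (local minimum); x = -4 (local maximum); x = 3 (local minimum)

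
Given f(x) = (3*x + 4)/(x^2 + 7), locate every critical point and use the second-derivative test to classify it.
f'(x) = (-3*x^2 - 8*x + 21)/(x^4 + 14*x^2 + 49)

Solve f'(x) = 0:
  f'(x) = -(3*x^2 + 8*x - 21)/(x^2 + 7)^2; the denominator is positive wherever f is defined, so f'(x) = 0 ⇔ -3*x^2 - 8*x + 21 = 0.
  3*x^2 + 8*x - 21 = 0 has no rational roots; quadratic formula: x = (-8 ± √316)/6.
  ⇒ x = -sqrt(79)/3 - 4/3 ≈ -4.2961, -4/3 + sqrt(79)/3 ≈ 1.6294

f''(x) = 2*(4*x^2*(3*x + 4) - (9*x + 4)*(x^2 + 7))/(x^2 + 7)^3
Second-derivative test at each critical point:
  f''(-4.2961) = 0.0274 > 0 → local minimum
  f''(1.6294) = -0.1907 < 0 → local maximum

Critical points: x = -sqrt(79)/3 - 4/3 ≈ -4.2961 (local minimum); x = -4/3 + sqrt(79)/3 ≈ 1.6294 (local maximum)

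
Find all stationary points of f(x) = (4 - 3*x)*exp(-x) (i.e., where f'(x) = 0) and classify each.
f'(x) = (3*x - 7)*exp(-x)

Solve f'(x) = 0:
  f'(x) = (3*x - 7)·exp(-x) and exp(-x) > 0 for every x, so f'(x) = 0 ⇔ 3*x - 7 = 0.
  3*x - 7 = 0.
  ⇒ x = 7/3

f''(x) = (10 - 3*x)*exp(-x)
Second-derivative test at each critical point:
  f''(7/3) = 0.2909 > 0 → local minimum

Critical points: x = 7/3 (local minimum)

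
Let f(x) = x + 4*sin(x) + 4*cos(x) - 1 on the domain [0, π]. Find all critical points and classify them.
f'(x) = 4*sqrt(2)*cos(x + pi/4) + 1

Solve f'(x) = 0 on [0, π]:
  f'(x) = 0 ⇔ -4*sin(x) + 4*cos(x) = -1. Write the left side as R·cos(x + φ) with R = √(4² + 4²) = 4*sqrt(2), cos φ = sqrt(2)/2, sin φ = sqrt(2)/2; then cos(x + φ) = -sqrt(2)/8. Solve for x and keep the solutions lying in [0, π].
  ⇒ x = atan((1 + sqrt(31))/(-1 + sqrt(31))) ≈ 0.9631

f''(x) = -4*sqrt(2)*sin(x + pi/4)
Second-derivative test at each critical point:
  f''(0.9631) = -5.5678 < 0 → local maximum

Critical points: x = atan((1 + sqrt(31))/(-1 + sqrt(31))) ≈ 0.9631 (local maximum)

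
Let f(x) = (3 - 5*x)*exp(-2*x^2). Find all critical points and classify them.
f'(x) = (4*x*(5*x - 3) - 5)*exp(-2*x^2)

Solve f'(x) = 0:
  f'(x) = (20*x^2 - 12*x - 5)·exp(-2*x^2) and exp(-2*x^2) > 0 for every x, so f'(x) = 0 ⇔ 20*x^2 - 12*x - 5 = 0.
  20*x^2 - 12*x - 5 = 0 has no rational roots; quadratic formula: x = (12 ± √544)/40.
  ⇒ x = 3/10 - sqrt(34)/10 ≈ -0.2831, 3/10 + sqrt(34)/10 ≈ 0.8831

f''(x) = 4*(4*x^2*(3 - 5*x) + 15*x - 3)*exp(-2*x^2)
Second-derivative test at each critical point:
  f''(-0.2831) = -19.8696 < 0 → local maximum
  f''(0.8831) = 4.9026 > 0 → local minimum

Critical points: x = 3/10 - sqrt(34)/10 ≈ -0.2831 (local maximum); x = 3/10 + sqrt(34)/10 ≈ 0.8831 (local minimum)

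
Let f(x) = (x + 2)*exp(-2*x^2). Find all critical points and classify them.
f'(x) = (-4*x*(x + 2) + 1)*exp(-2*x^2)

Solve f'(x) = 0:
  f'(x) = (-4*x^2 - 8*x + 1)·exp(-2*x^2) and exp(-2*x^2) > 0 for every x, so f'(x) = 0 ⇔ -4*x^2 - 8*x + 1 = 0.
  4*x^2 + 8*x - 1 = 0 has no rational roots; quadratic formula: x = (-8 ± √80)/8.
  ⇒ x = -sqrt(5)/2 - 1 ≈ -2.1180, -1 + sqrt(5)/2 ≈ 0.1180

f''(x) = 4*(4*x^2*(x + 2) - 3*x - 2)*exp(-2*x^2)
Second-derivative test at each critical point:
  f''(-2.1180) = 0.0011 > 0 → local minimum
  f''(0.1180) = -8.6985 < 0 → local maximum

Critical points: x = -sqrt(5)/2 - 1 ≈ -2.1180 (local minimum); x = -1 + sqrt(5)/2 ≈ 0.1180 (local maximum)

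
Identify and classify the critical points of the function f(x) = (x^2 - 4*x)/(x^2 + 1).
f'(x) = 2*(2*x^2 + x - 2)/(x^4 + 2*x^2 + 1)

Solve f'(x) = 0:
  f'(x) = 2*(2*x^2 + x - 2)/(x^2 + 1)^2; the denominator is positive wherever f is defined, so f'(x) = 0 ⇔ 4*x^2 + 2*x - 4 = 0.
  Factor: 4*x^2 + 2*x - 4 = 2*(2*x^2 + x - 2); 2*x^2 + x - 2 = 0 has no rational roots; quadratic formula: x = (-1 ± √17)/4.
  ⇒ x = -sqrt(17)/4 - 1/4 ≈ -1.2808, -1/4 + sqrt(17)/4 ≈ 0.7808

f''(x) = 2*(-4*x^3 - 3*x^2 + 12*x + 1)/(x^6 + 3*x^4 + 3*x^2 + 1)
Second-derivative test at each critical point:
  f''(-1.2808) = -1.1828 < 0 → local maximum
  f''(0.7808) = 3.1828 > 0 → local minimum

Critical points: x = -sqrt(17)/4 - 1/4 ≈ -1.2808 (local maximum); x = -1/4 + sqrt(17)/4 ≈ 0.7808 (local minimum)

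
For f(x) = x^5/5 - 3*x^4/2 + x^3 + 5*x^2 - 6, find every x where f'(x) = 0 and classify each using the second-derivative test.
f'(x) = x*(x^3 - 6*x^2 + 3*x + 10)

Solve f'(x) = 0:
  Factor: x^4 - 6*x^3 + 3*x^2 + 10*x = x*(x - 5)*(x - 2)*(x + 1) = 0.
  ⇒ x = -1, 0, 2, 5

f''(x) = 4*x^3 - 18*x^2 + 6*x + 10
Second-derivative test at each critical point:
  f''(-1) = -18 < 0 → local maximum
  f''(0) = 10 > 0 → local minimum
  f''(2) = -18 < 0 → local maximum
  f''(5) = 90 > 0 → local minimum

Critical points: x = -1 (local maximum); x = 0 (local minimum); x = 2 (local maximum); x = 5 (local minimum)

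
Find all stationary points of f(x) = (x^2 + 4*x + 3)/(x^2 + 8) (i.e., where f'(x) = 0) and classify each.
f'(x) = 2*(-2*x^2 + 5*x + 16)/(x^4 + 16*x^2 + 64)

Solve f'(x) = 0:
  f'(x) = -2*(2*x^2 - 5*x - 16)/(x^2 + 8)^2; the denominator is positive wherever f is defined, so f'(x) = 0 ⇔ -4*x^2 + 10*x + 32 = 0.
  Factor: -4*x^2 + 10*x + 32 = -2*(2*x^2 - 5*x - 16); 2*x^2 - 5*x - 16 = 0 has no rational roots; quadratic formula: x = (5 ± √153)/4.
  ⇒ x = 5/4 - 3*sqrt(17)/4 ≈ -1.8423, 5/4 + 3*sqrt(17)/4 ≈ 4.3423

f''(x) = 2*(4*x^3 - 15*x^2 - 96*x + 40)/(x^6 + 24*x^4 + 192*x^2 + 512)
Second-derivative test at each critical point:
  f''(-1.8423) = 0.1906 > 0 → local minimum
  f''(4.3423) = -0.0343 < 0 → local maximum

Critical points: x = 5/4 - 3*sqrt(17)/4 ≈ -1.8423 (local minimum); x = 5/4 + 3*sqrt(17)/4 ≈ 4.3423 (local maximum)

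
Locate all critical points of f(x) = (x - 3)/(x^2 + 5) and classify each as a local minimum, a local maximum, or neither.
f'(x) = (x^2 - 2*x*(x - 3) + 5)/(x^2 + 5)^2

Solve f'(x) = 0:
  f'(x) = -(x^2 - 6*x - 5)/(x^2 + 5)^2; the denominator is positive wherever f is defined, so f'(x) = 0 ⇔ -x^2 + 6*x + 5 = 0.
  x^2 - 6*x - 5 = 0 has no rational roots; quadratic formula: x = (6 ± √56)/2.
  ⇒ x = 3 - sqrt(14) ≈ -0.7417, 3 + sqrt(14) ≈ 6.7417

f''(x) = 2*(4*x^2*(x - 3) + 3*(1 - x)*(x^2 + 5))/(x^2 + 5)^3
Second-derivative test at each critical point:
  f''(-0.7417) = 0.2429 > 0 → local minimum
  f''(6.7417) = -0.0029 < 0 → local maximum

Critical points: x = 3 - sqrt(14) ≈ -0.7417 (local minimum); x = 3 + sqrt(14) ≈ 6.7417 (local maximum)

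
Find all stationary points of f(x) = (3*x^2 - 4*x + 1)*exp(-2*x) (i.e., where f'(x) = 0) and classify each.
f'(x) = 2*(-3*x^2 + 7*x - 3)*exp(-2*x)

Solve f'(x) = 0:
  f'(x) = (-6*x^2 + 14*x - 6)·exp(-2*x) and exp(-2*x) > 0 for every x, so f'(x) = 0 ⇔ -6*x^2 + 14*x - 6 = 0.
  Factor: -6*x^2 + 14*x - 6 = -2*(3*x^2 - 7*x + 3); 3*x^2 - 7*x + 3 = 0 has no rational roots; quadratic formula: x = (7 ± √13)/6.
  ⇒ x = 7/6 - sqrt(13)/6 ≈ 0.5657, sqrt(13)/6 + 7/6 ≈ 1.7676

f''(x) = 2*(6*x^2 - 20*x + 13)*exp(-2*x)
Second-derivative test at each critical point:
  f''(0.5657) = 2.3260 > 0 → local minimum
  f''(1.7676) = -0.2102 < 0 → local maximum

Critical points: x = 7/6 - sqrt(13)/6 ≈ 0.5657 (local minimum); x = sqrt(13)/6 + 7/6 ≈ 1.7676 (local maximum)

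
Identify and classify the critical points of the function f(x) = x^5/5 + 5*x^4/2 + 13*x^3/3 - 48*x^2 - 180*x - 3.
f'(x) = x^4 + 10*x^3 + 13*x^2 - 96*x - 180

Solve f'(x) = 0:
  Factor: x^4 + 10*x^3 + 13*x^2 - 96*x - 180 = (x - 3)*(x + 2)*(x + 5)*(x + 6) = 0.
  ⇒ x = -6, -5, -2, 3

f''(x) = 4*x^3 + 30*x^2 + 26*x - 96
Second-derivative test at each critical point:
  f''(-6) = -36 < 0 → local maximum
  f''(-5) = 24 > 0 → local minimum
  f''(-2) = -60 < 0 → local maximum
  f''(3) = 360 > 0 → local minimum

Critical points: x = -6 (local maximum); x = -5 (local minimum); x = -2 (local maximum); x = 3 (local minimum)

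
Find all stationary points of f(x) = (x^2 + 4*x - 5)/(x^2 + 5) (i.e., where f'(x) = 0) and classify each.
f'(x) = 4*(-x^2 + 5*x + 5)/(x^4 + 10*x^2 + 25)

Solve f'(x) = 0:
  f'(x) = -4*(x^2 - 5*x - 5)/(x^2 + 5)^2; the denominator is positive wherever f is defined, so f'(x) = 0 ⇔ -4*x^2 + 20*x + 20 = 0.
  Factor: -4*x^2 + 20*x + 20 = -4*(x^2 - 5*x - 5); x^2 - 5*x - 5 = 0 has no rational roots; quadratic formula: x = (5 ± √45)/2.
  ⇒ x = 5/2 - 3*sqrt(5)/2 ≈ -0.8541, 5/2 + 3*sqrt(5)/2 ≈ 5.8541

f''(x) = 4*(2*x^3 - 15*x^2 - 30*x + 25)/(x^6 + 15*x^4 + 75*x^2 + 125)
Second-derivative test at each critical point:
  f''(-0.8541) = 0.8174 > 0 → local minimum
  f''(5.8541) = -0.0174 < 0 → local maximum

Critical points: x = 5/2 - 3*sqrt(5)/2 ≈ -0.8541 (local minimum); x = 5/2 + 3*sqrt(5)/2 ≈ 5.8541 (local maximum)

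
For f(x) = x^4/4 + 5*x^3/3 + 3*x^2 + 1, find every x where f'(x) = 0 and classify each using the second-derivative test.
f'(x) = x*(x^2 + 5*x + 6)

Solve f'(x) = 0:
  Factor: x^3 + 5*x^2 + 6*x = x*(x + 2)*(x + 3) = 0.
  ⇒ x = -3, -2, 0

f''(x) = 3*x^2 + 10*x + 6
Second-derivative test at each critical point:
  f''(-3) = 3 > 0 → local minimum
  f''(-2) = -2 < 0 → local maximum
  f''(0) = 6 > 0 → local minimum

Critical points: x = -3 (local minimum); x = -2 (local maximum); x = 0 (local minimum)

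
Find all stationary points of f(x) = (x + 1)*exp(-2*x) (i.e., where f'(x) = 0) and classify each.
f'(x) = (-2*x - 1)*exp(-2*x)

Solve f'(x) = 0:
  f'(x) = (-2*x - 1)·exp(-2*x) and exp(-2*x) > 0 for every x, so f'(x) = 0 ⇔ -2*x - 1 = 0.
  -2*x - 1 = 0.
  ⇒ x = -1/2

f''(x) = 4*x*exp(-2*x)
Second-derivative test at each critical point:
  f''(-1/2) = -5.4366 < 0 → local maximum

Critical points: x = -1/2 (local maximum)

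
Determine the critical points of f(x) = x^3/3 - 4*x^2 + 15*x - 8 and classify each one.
f'(x) = x^2 - 8*x + 15

Solve f'(x) = 0:
  Factor: x^2 - 8*x + 15 = (x - 5)*(x - 3) = 0.
  ⇒ x = 3, 5

f''(x) = 2*x - 8
Second-derivative test at each critical point:
  f''(3) = -2 < 0 → local maximum
  f''(5) = 2 > 0 → local minimum

Critical points: x = 3 (local maximum); x = 5 (local minimum)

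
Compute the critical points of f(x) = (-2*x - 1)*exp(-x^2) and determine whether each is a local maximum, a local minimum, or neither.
f'(x) = 2*(x*(2*x + 1) - 1)*exp(-x^2)

Solve f'(x) = 0:
  f'(x) = (4*x^2 + 2*x - 2)·exp(-x^2) and exp(-x^2) > 0 for every x, so f'(x) = 0 ⇔ 4*x^2 + 2*x - 2 = 0.
  Factor: 4*x^2 + 2*x - 2 = 2*(x + 1)*(2*x - 1) = 0.
  ⇒ x = -1, 1/2

f''(x) = 2*(-4*x^3 - 2*x^2 + 6*x + 1)*exp(-x^2)
Second-derivative test at each critical point:
  f''(-1) = -2.2073 < 0 → local maximum
  f''(1/2) = 4.6728 > 0 → local minimum

Critical points: x = -1 (local maximum); x = 1/2 (local minimum)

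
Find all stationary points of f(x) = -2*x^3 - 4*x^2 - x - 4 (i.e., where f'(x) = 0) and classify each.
f'(x) = -6*x^2 - 8*x - 1

Solve f'(x) = 0:
  6*x^2 + 8*x + 1 = 0 has no rational roots; quadratic formula: x = (-8 ± √40)/12.
  ⇒ x = -2/3 - sqrt(10)/6 ≈ -1.1937, -2/3 + sqrt(10)/6 ≈ -0.1396

f''(x) = -12*x - 8
Second-derivative test at each critical point:
  f''(-1.1937) = 6.3246 > 0 → local minimum
  f''(-0.1396) = -6.3246 < 0 → local maximum

Critical points: x = -2/3 - sqrt(10)/6 ≈ -1.1937 (local minimum); x = -2/3 + sqrt(10)/6 ≈ -0.1396 (local maximum)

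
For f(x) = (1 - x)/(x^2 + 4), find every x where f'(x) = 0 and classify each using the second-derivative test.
f'(x) = (-x^2 + 2*x*(x - 1) - 4)/(x^2 + 4)^2

Solve f'(x) = 0:
  f'(x) = (x^2 - 2*x - 4)/(x^2 + 4)^2; the denominator is positive wherever f is defined, so f'(x) = 0 ⇔ x^2 - 2*x - 4 = 0.
  x^2 - 2*x - 4 = 0 has no rational roots; quadratic formula: x = (2 ± √20)/2.
  ⇒ x = 1 - sqrt(5) ≈ -1.2361, 1 + sqrt(5) ≈ 3.2361

f''(x) = 2*(4*x^2*(1 - x) + (3*x - 1)*(x^2 + 4))/(x^2 + 4)^3
Second-derivative test at each critical point:
  f''(-1.2361) = -0.1464 < 0 → local maximum
  f''(3.2361) = 0.0214 > 0 → local minimum

Critical points: x = 1 - sqrt(5) ≈ -1.2361 (local maximum); x = 1 + sqrt(5) ≈ 3.2361 (local minimum)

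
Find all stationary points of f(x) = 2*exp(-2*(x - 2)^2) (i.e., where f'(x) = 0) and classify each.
f'(x) = 8*(2 - x)*exp(-2*(x - 2)^2)

Solve f'(x) = 0:
  f'(x) = (16 - 8*x)·exp(-2*(x - 2)^2) and exp(-2*(x - 2)^2) > 0 for every x, so f'(x) = 0 ⇔ 16 - 8*x = 0.
  Factor: 16 - 8*x = -8*(x - 2) = 0.
  ⇒ x = 2

f''(x) = 8*(4*(x - 2)^2 - 1)*exp(-2*(x - 2)^2)
Second-derivative test at each critical point:
  f''(2) = -8 < 0 → local maximum

Critical points: x = 2 (local maximum)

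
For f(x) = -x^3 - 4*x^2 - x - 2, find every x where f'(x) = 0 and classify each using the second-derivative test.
f'(x) = -3*x^2 - 8*x - 1

Solve f'(x) = 0:
  3*x^2 + 8*x + 1 = 0 has no rational roots; quadratic formula: x = (-8 ± √52)/6.
  ⇒ x = -4/3 - sqrt(13)/3 ≈ -2.5352, -4/3 + sqrt(13)/3 ≈ -0.1315

f''(x) = -6*x - 8
Second-derivative test at each critical point:
  f''(-2.5352) = 7.2111 > 0 → local minimum
  f''(-0.1315) = -7.2111 < 0 → local maximum

Critical points: x = -4/3 - sqrt(13)/3 ≈ -2.5352 (local minimum); x = -4/3 + sqrt(13)/3 ≈ -0.1315 (local maximum)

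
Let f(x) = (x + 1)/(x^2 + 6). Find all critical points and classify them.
f'(x) = (x^2 - 2*x*(x + 1) + 6)/(x^2 + 6)^2

Solve f'(x) = 0:
  f'(x) = -(x^2 + 2*x - 6)/(x^2 + 6)^2; the denominator is positive wherever f is defined, so f'(x) = 0 ⇔ -x^2 - 2*x + 6 = 0.
  x^2 + 2*x - 6 = 0 has no rational roots; quadratic formula: x = (-2 ± √28)/2.
  ⇒ x = -sqrt(7) - 1 ≈ -3.6458, -1 + sqrt(7) ≈ 1.6458

f''(x) = 2*(4*x^2*(x + 1) - (3*x + 1)*(x^2 + 6))/(x^2 + 6)^3
Second-derivative test at each critical point:
  f''(-3.6458) = 0.0142 > 0 → local minimum
  f''(1.6458) = -0.0698 < 0 → local maximum

Critical points: x = -sqrt(7) - 1 ≈ -3.6458 (local minimum); x = -1 + sqrt(7) ≈ 1.6458 (local maximum)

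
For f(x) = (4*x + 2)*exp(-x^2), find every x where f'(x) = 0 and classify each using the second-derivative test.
f'(x) = 4*(-x*(2*x + 1) + 1)*exp(-x^2)

Solve f'(x) = 0:
  f'(x) = (-8*x^2 - 4*x + 4)·exp(-x^2) and exp(-x^2) > 0 for every x, so f'(x) = 0 ⇔ -8*x^2 - 4*x + 4 = 0.
  Factor: -8*x^2 - 4*x + 4 = -4*(x + 1)*(2*x - 1) = 0.
  ⇒ x = -1, 1/2

f''(x) = 4*(2*x^2*(2*x + 1) - 6*x - 1)*exp(-x^2)
Second-derivative test at each critical point:
  f''(-1) = 4.4146 > 0 → local minimum
  f''(1/2) = -9.3456 < 0 → local maximum

Critical points: x = -1 (local minimum); x = 1/2 (local maximum)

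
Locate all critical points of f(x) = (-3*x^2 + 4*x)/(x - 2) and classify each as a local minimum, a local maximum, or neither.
f'(x) = (-3*x^2 + 12*x - 8)/(x^2 - 4*x + 4)

Solve f'(x) = 0:
  f'(x) = -(3*x^2 - 12*x + 8)/(x - 2)^2; the denominator is positive wherever f is defined, so f'(x) = 0 ⇔ -3*x^2 + 12*x - 8 = 0.
  3*x^2 - 12*x + 8 = 0 has no rational roots; quadratic formula: x = (12 ± √48)/6.
  ⇒ x = 2 - 2*sqrt(3)/3 ≈ 0.8453, 2*sqrt(3)/3 + 2 ≈ 3.1547

f''(x) = -8/(x^3 - 6*x^2 + 12*x - 8)
Second-derivative test at each critical point:
  f''(0.8453) = 5.1962 > 0 → local minimum
  f''(3.1547) = -5.1962 < 0 → local maximum

Critical points: x = 2 - 2*sqrt(3)/3 ≈ 0.8453 (local minimum); x = 2*sqrt(3)/3 + 2 ≈ 3.1547 (local maximum)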